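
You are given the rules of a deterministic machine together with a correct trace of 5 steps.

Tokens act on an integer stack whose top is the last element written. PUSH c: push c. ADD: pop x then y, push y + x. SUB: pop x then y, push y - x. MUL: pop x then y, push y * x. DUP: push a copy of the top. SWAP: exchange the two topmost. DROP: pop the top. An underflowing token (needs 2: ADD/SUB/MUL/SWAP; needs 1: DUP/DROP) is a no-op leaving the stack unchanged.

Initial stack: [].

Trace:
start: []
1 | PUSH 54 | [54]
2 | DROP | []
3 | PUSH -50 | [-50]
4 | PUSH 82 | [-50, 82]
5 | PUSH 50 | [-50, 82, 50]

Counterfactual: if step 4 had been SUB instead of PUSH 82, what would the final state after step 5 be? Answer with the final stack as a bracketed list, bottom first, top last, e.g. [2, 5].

[-50, 50]

(re-executing from step 4 with the substitution; state before step 4: [-50])
4 | SUB | [-50]
5 | PUSH 50 | [-50, 50]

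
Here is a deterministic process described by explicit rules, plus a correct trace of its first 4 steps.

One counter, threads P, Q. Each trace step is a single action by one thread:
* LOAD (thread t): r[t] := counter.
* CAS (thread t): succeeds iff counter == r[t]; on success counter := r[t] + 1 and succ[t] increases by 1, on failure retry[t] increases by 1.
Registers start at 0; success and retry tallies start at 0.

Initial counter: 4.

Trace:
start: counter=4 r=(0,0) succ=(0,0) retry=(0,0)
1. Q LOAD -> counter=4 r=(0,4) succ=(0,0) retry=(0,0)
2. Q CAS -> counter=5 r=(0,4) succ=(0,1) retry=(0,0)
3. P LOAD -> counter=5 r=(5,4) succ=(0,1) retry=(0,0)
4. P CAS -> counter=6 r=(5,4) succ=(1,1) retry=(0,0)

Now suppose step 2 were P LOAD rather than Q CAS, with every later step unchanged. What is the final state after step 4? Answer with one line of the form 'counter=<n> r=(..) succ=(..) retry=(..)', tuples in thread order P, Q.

(re-executing from step 2 with the substitution; state before step 2: counter=4 r=(0,4) succ=(0,0) retry=(0,0))
2. P LOAD -> counter=4 r=(4,4) succ=(0,0) retry=(0,0)
3. P LOAD -> counter=4 r=(4,4) succ=(0,0) retry=(0,0)
4. P CAS -> counter=5 r=(4,4) succ=(1,0) retry=(0,0)

counter=5 r=(4,4) succ=(1,0) retry=(0,0)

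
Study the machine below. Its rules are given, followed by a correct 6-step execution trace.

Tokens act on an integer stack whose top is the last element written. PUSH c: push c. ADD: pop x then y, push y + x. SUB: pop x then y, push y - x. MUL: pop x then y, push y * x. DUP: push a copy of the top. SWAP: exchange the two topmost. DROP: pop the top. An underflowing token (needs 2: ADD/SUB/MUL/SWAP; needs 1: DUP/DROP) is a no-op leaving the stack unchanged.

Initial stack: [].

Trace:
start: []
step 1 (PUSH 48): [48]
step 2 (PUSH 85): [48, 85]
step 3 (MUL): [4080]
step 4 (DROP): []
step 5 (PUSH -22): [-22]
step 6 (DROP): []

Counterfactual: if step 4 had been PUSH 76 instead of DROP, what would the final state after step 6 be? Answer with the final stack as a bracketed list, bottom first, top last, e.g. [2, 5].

[4080, 76]

(re-executing from step 4 with the substitution; state before step 4: [4080])
step 4 (PUSH 76): [4080, 76]
step 5 (PUSH -22): [4080, 76, -22]
step 6 (DROP): [4080, 76]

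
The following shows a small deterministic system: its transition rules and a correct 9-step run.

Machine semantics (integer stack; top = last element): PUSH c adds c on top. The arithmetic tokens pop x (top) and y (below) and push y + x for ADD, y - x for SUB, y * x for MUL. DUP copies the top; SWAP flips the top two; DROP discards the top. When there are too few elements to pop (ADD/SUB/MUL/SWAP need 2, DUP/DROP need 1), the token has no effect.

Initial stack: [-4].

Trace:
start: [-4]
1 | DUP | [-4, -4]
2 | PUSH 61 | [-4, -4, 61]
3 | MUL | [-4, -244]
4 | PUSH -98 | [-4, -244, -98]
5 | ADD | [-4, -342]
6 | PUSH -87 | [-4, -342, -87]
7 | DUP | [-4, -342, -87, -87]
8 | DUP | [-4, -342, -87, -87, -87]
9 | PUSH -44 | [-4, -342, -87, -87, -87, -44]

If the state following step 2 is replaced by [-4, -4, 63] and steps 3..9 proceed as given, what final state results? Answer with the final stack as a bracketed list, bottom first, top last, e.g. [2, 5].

state after step 2 := [-4, -4, 63]
3 | MUL | [-4, -252]
4 | PUSH -98 | [-4, -252, -98]
5 | ADD | [-4, -350]
6 | PUSH -87 | [-4, -350, -87]
7 | DUP | [-4, -350, -87, -87]
8 | DUP | [-4, -350, -87, -87, -87]
9 | PUSH -44 | [-4, -350, -87, -87, -87, -44]

[-4, -350, -87, -87, -87, -44]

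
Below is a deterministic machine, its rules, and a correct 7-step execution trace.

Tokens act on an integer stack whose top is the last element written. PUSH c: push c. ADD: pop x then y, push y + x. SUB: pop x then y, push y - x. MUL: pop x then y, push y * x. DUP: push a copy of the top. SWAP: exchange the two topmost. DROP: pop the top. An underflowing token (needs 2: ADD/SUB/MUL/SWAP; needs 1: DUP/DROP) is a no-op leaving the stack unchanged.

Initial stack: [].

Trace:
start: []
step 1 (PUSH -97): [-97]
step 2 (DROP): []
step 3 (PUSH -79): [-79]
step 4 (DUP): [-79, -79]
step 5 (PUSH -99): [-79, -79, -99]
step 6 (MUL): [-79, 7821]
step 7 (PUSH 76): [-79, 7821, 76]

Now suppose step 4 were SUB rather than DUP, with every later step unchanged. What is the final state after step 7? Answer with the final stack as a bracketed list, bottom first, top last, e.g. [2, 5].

(re-executing from step 4 with the substitution; state before step 4: [-79])
step 4 (SUB): [-79]
step 5 (PUSH -99): [-79, -99]
step 6 (MUL): [7821]
step 7 (PUSH 76): [7821, 76]

[7821, 76]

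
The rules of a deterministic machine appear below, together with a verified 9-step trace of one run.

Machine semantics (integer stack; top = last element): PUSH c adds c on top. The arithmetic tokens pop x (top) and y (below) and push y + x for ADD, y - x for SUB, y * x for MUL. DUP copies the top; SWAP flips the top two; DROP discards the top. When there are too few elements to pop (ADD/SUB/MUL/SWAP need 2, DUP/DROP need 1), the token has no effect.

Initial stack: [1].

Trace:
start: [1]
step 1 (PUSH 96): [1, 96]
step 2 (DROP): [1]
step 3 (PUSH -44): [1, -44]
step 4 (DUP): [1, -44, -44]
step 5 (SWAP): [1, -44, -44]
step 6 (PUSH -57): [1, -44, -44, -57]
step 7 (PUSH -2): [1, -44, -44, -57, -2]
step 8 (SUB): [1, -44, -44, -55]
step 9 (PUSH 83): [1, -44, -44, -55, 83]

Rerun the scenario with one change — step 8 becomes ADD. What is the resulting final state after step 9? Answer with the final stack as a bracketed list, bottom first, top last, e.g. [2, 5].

(re-executing from step 8 with the substitution; state before step 8: [1, -44, -44, -57, -2])
step 8 (ADD): [1, -44, -44, -59]
step 9 (PUSH 83): [1, -44, -44, -59, 83]

[1, -44, -44, -59, 83]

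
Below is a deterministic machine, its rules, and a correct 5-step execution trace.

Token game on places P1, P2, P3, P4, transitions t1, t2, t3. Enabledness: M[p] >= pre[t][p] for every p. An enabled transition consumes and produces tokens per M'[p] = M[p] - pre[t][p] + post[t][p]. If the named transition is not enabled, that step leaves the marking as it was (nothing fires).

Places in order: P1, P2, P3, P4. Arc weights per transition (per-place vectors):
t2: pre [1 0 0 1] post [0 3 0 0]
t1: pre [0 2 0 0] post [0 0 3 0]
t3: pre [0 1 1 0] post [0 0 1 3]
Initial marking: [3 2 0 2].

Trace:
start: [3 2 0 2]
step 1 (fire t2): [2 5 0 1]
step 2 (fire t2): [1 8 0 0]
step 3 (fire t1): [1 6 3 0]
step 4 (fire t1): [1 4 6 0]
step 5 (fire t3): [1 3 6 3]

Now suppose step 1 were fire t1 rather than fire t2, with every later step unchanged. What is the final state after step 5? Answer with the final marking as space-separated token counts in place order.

(re-executing from step 1 with the substitution; state before step 1: [3 2 0 2])
step 1 (fire t1): [3 0 3 2]
step 2 (fire t2): [2 3 3 1]
step 3 (fire t1): [2 1 6 1]
step 4 (fire t1): [2 1 6 1]
step 5 (fire t3): [2 0 6 4]

2 0 6 4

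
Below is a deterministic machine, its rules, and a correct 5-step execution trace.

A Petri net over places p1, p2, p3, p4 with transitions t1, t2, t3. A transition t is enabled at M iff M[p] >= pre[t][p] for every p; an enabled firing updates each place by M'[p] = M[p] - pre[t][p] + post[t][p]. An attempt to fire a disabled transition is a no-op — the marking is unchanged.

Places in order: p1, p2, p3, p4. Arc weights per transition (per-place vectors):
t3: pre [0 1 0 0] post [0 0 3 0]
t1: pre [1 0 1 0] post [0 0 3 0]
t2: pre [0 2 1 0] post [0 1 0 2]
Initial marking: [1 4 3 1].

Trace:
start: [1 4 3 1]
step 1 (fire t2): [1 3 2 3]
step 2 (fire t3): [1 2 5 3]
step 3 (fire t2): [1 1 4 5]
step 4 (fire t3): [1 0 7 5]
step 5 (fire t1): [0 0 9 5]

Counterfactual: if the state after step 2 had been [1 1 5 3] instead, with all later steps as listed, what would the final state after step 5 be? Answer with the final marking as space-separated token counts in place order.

0 0 10 3

state after step 2 := [1 1 5 3]
step 3 (fire t2): [1 1 5 3]
step 4 (fire t3): [1 0 8 3]
step 5 (fire t1): [0 0 10 3]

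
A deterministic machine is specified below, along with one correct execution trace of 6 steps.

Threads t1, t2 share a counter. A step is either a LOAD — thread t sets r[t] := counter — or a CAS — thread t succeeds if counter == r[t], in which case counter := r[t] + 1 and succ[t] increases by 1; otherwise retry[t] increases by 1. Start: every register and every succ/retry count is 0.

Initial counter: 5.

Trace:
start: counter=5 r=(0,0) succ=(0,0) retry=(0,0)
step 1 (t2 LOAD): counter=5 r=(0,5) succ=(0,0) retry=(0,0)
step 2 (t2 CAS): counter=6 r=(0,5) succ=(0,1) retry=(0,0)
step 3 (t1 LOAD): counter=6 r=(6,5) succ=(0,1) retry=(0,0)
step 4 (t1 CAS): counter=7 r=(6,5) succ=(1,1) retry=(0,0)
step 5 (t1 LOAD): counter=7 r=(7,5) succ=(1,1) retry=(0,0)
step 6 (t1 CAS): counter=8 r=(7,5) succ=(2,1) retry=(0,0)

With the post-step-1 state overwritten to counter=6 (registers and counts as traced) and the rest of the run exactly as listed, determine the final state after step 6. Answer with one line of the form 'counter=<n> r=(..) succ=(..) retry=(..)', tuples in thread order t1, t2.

counter=8 r=(7,5) succ=(2,0) retry=(0,1)

state after step 1 := counter=6 r=(0,5) succ=(0,0) retry=(0,0)
step 2 (t2 CAS): counter=6 r=(0,5) succ=(0,0) retry=(0,1)
step 3 (t1 LOAD): counter=6 r=(6,5) succ=(0,0) retry=(0,1)
step 4 (t1 CAS): counter=7 r=(6,5) succ=(1,0) retry=(0,1)
step 5 (t1 LOAD): counter=7 r=(7,5) succ=(1,0) retry=(0,1)
step 6 (t1 CAS): counter=8 r=(7,5) succ=(2,0) retry=(0,1)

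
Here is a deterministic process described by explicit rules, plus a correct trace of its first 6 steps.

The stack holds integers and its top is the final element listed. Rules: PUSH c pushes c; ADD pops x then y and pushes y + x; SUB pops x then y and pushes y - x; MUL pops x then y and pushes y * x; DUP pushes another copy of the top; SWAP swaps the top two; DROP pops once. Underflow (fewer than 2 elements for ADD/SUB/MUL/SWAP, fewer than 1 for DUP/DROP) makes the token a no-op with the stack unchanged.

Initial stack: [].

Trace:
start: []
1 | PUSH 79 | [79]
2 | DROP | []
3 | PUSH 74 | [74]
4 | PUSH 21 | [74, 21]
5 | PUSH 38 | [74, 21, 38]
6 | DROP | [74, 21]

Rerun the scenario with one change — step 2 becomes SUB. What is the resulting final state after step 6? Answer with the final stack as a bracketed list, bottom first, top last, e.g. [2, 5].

[79, 74, 21]

(re-executing from step 2 with the substitution; state before step 2: [79])
2 | SUB | [79]
3 | PUSH 74 | [79, 74]
4 | PUSH 21 | [79, 74, 21]
5 | PUSH 38 | [79, 74, 21, 38]
6 | DROP | [79, 74, 21]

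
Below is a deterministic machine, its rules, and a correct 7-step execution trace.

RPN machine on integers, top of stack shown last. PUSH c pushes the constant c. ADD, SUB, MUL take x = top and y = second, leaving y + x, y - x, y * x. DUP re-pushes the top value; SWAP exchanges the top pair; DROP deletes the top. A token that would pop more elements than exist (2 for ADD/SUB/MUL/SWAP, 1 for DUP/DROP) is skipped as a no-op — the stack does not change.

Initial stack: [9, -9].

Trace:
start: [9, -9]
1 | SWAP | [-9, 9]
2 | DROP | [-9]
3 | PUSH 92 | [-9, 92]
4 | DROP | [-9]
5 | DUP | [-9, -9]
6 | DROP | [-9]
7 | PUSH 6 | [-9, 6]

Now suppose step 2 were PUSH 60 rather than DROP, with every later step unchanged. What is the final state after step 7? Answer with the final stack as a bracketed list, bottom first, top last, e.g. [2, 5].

[-9, 9, 60, 6]

(re-executing from step 2 with the substitution; state before step 2: [-9, 9])
2 | PUSH 60 | [-9, 9, 60]
3 | PUSH 92 | [-9, 9, 60, 92]
4 | DROP | [-9, 9, 60]
5 | DUP | [-9, 9, 60, 60]
6 | DROP | [-9, 9, 60]
7 | PUSH 6 | [-9, 9, 60, 6]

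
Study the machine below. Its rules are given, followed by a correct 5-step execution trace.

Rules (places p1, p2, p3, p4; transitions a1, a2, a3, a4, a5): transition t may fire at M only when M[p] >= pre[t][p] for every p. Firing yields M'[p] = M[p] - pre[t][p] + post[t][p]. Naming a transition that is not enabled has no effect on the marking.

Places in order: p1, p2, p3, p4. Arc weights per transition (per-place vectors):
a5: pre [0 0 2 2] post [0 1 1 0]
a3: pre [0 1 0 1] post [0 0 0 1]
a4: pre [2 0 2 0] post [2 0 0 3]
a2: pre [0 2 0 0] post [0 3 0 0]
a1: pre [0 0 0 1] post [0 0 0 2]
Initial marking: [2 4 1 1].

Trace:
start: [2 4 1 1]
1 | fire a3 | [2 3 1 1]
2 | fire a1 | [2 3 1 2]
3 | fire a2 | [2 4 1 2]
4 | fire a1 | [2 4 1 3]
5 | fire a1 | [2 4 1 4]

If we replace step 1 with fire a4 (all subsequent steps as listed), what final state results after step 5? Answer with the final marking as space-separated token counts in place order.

2 5 1 4

(re-executing from step 1 with the substitution; state before step 1: [2 4 1 1])
1 | fire a4 | [2 4 1 1]
2 | fire a1 | [2 4 1 2]
3 | fire a2 | [2 5 1 2]
4 | fire a1 | [2 5 1 3]
5 | fire a1 | [2 5 1 4]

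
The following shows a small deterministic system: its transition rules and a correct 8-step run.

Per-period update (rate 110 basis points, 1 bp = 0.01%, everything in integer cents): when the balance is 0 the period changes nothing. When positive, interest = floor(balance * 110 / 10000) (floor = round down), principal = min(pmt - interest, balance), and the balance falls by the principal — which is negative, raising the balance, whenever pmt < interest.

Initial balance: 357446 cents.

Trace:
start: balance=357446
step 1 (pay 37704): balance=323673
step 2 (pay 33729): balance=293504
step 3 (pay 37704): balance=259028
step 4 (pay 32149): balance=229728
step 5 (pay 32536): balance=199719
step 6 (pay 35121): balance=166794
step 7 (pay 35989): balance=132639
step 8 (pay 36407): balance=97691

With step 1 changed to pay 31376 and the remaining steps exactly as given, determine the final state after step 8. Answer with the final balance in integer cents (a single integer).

104522

(re-executing from step 1 with the substitution; state before step 1: balance=357446)
step 1 (pay 31376): balance=330001
step 2 (pay 33729): balance=299902
step 3 (pay 37704): balance=265496
step 4 (pay 32149): balance=236267
step 5 (pay 32536): balance=206329
step 6 (pay 35121): balance=173477
step 7 (pay 35989): balance=139396
step 8 (pay 36407): balance=104522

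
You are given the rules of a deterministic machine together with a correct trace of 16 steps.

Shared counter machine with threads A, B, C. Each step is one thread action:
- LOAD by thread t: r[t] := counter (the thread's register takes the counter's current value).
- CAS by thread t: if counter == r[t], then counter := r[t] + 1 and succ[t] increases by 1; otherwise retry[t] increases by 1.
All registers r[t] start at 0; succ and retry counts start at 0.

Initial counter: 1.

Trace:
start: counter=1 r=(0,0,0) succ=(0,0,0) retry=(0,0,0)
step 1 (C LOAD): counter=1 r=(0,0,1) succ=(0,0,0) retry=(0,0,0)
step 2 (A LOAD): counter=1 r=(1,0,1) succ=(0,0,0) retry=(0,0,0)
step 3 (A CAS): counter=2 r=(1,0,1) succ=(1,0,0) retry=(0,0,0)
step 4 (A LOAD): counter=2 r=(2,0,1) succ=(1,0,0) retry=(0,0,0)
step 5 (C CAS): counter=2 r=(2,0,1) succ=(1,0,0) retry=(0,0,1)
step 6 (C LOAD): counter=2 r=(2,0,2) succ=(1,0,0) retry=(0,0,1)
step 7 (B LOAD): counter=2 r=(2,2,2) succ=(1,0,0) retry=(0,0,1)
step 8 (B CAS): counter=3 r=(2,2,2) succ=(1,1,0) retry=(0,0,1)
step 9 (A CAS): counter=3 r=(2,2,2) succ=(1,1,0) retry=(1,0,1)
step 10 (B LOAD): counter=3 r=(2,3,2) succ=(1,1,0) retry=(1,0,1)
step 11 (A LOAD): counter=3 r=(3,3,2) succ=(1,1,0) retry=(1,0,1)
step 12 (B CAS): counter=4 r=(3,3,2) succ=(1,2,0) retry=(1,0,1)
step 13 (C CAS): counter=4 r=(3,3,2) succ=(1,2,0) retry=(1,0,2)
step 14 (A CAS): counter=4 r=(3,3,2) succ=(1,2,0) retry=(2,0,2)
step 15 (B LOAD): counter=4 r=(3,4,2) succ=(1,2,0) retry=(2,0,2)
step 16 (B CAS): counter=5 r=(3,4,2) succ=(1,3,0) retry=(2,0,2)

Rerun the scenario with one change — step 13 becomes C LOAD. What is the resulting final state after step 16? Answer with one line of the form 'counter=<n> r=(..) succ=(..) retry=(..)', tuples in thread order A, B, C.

counter=5 r=(3,4,4) succ=(1,3,0) retry=(2,0,1)

(re-executing from step 13 with the substitution; state before step 13: counter=4 r=(3,3,2) succ=(1,2,0) retry=(1,0,1))
step 13 (C LOAD): counter=4 r=(3,3,4) succ=(1,2,0) retry=(1,0,1)
step 14 (A CAS): counter=4 r=(3,3,4) succ=(1,2,0) retry=(2,0,1)
step 15 (B LOAD): counter=4 r=(3,4,4) succ=(1,2,0) retry=(2,0,1)
step 16 (B CAS): counter=5 r=(3,4,4) succ=(1,3,0) retry=(2,0,1)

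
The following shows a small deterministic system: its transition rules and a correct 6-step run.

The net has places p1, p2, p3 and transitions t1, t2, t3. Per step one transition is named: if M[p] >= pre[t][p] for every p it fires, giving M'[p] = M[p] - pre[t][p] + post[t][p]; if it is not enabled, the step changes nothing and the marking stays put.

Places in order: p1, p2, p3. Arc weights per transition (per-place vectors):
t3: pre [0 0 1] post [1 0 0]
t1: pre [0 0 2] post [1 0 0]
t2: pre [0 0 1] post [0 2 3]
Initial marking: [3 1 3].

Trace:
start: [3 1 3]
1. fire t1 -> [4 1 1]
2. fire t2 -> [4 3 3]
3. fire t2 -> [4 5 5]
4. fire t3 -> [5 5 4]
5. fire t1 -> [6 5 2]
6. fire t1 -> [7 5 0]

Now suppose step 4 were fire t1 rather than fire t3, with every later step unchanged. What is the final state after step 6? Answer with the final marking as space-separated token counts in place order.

(re-executing from step 4 with the substitution; state before step 4: [4 5 5])
4. fire t1 -> [5 5 3]
5. fire t1 -> [6 5 1]
6. fire t1 -> [6 5 1]

6 5 1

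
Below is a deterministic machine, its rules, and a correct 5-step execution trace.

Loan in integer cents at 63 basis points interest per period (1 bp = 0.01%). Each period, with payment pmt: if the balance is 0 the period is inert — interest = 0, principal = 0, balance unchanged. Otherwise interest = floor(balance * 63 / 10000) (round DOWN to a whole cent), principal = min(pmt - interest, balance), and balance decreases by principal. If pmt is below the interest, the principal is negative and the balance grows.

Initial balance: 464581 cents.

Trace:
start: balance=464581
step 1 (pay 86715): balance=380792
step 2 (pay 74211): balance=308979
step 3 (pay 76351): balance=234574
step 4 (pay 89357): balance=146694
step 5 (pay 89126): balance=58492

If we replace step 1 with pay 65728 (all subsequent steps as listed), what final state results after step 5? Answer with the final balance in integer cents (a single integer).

80013

(re-executing from step 1 with the substitution; state before step 1: balance=464581)
step 1 (pay 65728): balance=401779
step 2 (pay 74211): balance=330099
step 3 (pay 76351): balance=255827
step 4 (pay 89357): balance=168081
step 5 (pay 89126): balance=80013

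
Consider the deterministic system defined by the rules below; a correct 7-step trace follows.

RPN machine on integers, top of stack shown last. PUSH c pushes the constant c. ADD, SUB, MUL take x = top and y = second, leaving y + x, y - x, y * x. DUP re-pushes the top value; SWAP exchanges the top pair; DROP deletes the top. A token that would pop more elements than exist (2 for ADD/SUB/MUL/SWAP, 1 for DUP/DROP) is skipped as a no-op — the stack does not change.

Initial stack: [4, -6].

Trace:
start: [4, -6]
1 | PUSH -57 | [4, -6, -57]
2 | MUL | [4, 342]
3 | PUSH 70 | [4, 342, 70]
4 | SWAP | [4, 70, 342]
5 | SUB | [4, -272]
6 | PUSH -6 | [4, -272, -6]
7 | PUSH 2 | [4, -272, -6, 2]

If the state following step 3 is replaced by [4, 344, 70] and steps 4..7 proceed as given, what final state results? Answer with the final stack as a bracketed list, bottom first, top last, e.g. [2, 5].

state after step 3 := [4, 344, 70]
4 | SWAP | [4, 70, 344]
5 | SUB | [4, -274]
6 | PUSH -6 | [4, -274, -6]
7 | PUSH 2 | [4, -274, -6, 2]

[4, -274, -6, 2]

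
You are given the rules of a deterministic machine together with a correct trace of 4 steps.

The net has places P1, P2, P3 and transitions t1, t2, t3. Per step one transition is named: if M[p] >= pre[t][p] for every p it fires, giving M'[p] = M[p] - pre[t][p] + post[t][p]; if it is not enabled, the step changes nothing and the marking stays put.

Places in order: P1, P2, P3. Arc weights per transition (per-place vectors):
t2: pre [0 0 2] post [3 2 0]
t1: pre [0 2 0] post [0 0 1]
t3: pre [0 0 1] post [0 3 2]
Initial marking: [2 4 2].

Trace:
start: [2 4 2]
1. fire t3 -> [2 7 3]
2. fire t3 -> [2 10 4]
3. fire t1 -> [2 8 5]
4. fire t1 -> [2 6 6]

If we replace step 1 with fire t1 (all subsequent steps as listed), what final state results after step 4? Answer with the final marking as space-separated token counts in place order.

(re-executing from step 1 with the substitution; state before step 1: [2 4 2])
1. fire t1 -> [2 2 3]
2. fire t3 -> [2 5 4]
3. fire t1 -> [2 3 5]
4. fire t1 -> [2 1 6]

2 1 6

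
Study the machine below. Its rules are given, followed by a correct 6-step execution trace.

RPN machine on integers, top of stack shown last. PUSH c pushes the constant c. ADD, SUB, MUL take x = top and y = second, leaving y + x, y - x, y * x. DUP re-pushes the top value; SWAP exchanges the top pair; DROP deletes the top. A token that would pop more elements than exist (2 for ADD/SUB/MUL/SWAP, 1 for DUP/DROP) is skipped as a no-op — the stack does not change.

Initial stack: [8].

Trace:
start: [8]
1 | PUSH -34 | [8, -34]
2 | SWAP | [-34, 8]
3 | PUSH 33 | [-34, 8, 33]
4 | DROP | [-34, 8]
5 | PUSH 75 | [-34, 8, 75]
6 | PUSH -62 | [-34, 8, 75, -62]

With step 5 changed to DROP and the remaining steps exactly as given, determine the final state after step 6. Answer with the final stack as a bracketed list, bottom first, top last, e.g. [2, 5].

(re-executing from step 5 with the substitution; state before step 5: [-34, 8])
5 | DROP | [-34]
6 | PUSH -62 | [-34, -62]

[-34, -62]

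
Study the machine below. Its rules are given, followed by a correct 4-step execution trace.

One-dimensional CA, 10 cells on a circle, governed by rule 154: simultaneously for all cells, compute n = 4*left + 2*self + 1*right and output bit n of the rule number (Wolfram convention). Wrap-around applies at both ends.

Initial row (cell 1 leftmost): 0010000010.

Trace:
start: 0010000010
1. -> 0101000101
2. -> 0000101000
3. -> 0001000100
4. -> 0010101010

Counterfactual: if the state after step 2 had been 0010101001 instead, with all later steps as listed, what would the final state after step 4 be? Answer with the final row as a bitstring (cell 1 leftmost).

1010001100

state after step 2 := 0010101001
3. -> 1100000110
4. -> 1010001100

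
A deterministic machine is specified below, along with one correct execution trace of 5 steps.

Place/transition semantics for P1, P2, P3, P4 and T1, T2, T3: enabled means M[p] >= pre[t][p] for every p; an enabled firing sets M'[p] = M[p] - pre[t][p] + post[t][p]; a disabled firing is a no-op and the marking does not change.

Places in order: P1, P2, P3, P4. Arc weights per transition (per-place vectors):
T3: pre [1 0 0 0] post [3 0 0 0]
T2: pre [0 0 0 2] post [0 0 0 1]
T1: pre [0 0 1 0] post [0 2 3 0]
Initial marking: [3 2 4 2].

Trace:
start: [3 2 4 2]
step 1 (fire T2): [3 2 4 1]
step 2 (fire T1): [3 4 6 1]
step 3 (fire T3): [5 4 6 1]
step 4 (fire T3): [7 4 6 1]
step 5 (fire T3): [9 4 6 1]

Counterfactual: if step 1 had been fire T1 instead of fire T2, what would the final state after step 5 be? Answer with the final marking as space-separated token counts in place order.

9 6 8 2

(re-executing from step 1 with the substitution; state before step 1: [3 2 4 2])
step 1 (fire T1): [3 4 6 2]
step 2 (fire T1): [3 6 8 2]
step 3 (fire T3): [5 6 8 2]
step 4 (fire T3): [7 6 8 2]
step 5 (fire T3): [9 6 8 2]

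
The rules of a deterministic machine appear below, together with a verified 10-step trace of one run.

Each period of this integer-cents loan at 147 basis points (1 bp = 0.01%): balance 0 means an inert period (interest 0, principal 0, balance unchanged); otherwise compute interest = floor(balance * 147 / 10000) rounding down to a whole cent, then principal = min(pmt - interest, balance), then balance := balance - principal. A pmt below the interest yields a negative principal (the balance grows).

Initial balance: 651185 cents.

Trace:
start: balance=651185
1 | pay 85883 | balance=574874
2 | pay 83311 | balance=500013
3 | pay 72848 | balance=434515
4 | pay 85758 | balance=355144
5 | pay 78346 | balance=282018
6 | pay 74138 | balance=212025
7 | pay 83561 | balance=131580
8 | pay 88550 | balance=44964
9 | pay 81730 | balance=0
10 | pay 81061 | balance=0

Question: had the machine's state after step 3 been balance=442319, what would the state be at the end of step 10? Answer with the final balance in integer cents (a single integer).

state after step 3 := balance=442319
4 | pay 85758 | balance=363063
5 | pay 78346 | balance=290054
6 | pay 74138 | balance=220179
7 | pay 83561 | balance=139854
8 | pay 88550 | balance=53359
9 | pay 81730 | balance=0
10 | pay 81061 | balance=0

0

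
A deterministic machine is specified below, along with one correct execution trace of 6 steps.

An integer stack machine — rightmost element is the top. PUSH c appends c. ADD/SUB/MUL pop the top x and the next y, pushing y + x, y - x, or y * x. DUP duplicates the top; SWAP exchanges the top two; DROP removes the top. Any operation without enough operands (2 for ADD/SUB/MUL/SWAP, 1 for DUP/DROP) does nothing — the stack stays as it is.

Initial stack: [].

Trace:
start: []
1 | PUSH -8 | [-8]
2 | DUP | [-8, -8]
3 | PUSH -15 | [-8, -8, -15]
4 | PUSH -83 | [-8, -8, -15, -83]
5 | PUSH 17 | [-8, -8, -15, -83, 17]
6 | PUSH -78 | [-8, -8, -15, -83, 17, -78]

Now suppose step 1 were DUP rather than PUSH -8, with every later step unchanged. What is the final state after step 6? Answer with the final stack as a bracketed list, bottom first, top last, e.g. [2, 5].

(re-executing from step 1 with the substitution; state before step 1: [])
1 | DUP | []
2 | DUP | []
3 | PUSH -15 | [-15]
4 | PUSH -83 | [-15, -83]
5 | PUSH 17 | [-15, -83, 17]
6 | PUSH -78 | [-15, -83, 17, -78]

[-15, -83, 17, -78]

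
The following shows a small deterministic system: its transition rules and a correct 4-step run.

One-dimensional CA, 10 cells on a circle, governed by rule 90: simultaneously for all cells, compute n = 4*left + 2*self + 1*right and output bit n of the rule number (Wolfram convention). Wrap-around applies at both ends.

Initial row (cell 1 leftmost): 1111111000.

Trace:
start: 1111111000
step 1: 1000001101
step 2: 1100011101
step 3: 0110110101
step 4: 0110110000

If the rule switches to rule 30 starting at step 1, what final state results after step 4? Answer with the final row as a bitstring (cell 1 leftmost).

(re-executing steps 1..4 under rule 30; state before step 1: 1111111000)
step 1: 1000000101
step 2: 0100001101
step 3: 0110011001
step 4: 0101110111

0101110111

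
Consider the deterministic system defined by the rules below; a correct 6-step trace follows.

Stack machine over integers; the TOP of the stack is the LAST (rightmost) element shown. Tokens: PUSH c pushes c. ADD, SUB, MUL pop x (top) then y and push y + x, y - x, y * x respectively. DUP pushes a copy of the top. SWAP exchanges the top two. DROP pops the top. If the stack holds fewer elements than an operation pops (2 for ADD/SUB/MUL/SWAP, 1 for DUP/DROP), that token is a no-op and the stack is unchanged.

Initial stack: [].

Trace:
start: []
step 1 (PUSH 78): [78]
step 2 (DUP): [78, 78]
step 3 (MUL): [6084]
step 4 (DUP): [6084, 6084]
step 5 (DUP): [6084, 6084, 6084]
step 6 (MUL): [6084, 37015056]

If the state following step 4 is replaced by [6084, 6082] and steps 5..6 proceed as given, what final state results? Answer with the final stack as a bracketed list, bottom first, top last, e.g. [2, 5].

state after step 4 := [6084, 6082]
step 5 (DUP): [6084, 6082, 6082]
step 6 (MUL): [6084, 36990724]

[6084, 36990724]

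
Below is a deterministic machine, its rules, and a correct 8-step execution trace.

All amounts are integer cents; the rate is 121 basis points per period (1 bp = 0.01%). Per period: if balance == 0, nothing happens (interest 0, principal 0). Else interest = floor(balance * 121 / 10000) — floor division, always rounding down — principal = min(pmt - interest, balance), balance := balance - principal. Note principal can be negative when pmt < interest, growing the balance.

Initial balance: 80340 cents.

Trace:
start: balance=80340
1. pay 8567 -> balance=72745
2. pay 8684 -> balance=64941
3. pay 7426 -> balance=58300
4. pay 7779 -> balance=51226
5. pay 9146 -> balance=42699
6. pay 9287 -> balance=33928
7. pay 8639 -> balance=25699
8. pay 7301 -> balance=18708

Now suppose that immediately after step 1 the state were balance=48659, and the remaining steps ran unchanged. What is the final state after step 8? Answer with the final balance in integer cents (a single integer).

0

state after step 1 := balance=48659
2. pay 8684 -> balance=40563
3. pay 7426 -> balance=33627
4. pay 7779 -> balance=26254
5. pay 9146 -> balance=17425
6. pay 9287 -> balance=8348
7. pay 8639 -> balance=0
8. pay 7301 -> balance=0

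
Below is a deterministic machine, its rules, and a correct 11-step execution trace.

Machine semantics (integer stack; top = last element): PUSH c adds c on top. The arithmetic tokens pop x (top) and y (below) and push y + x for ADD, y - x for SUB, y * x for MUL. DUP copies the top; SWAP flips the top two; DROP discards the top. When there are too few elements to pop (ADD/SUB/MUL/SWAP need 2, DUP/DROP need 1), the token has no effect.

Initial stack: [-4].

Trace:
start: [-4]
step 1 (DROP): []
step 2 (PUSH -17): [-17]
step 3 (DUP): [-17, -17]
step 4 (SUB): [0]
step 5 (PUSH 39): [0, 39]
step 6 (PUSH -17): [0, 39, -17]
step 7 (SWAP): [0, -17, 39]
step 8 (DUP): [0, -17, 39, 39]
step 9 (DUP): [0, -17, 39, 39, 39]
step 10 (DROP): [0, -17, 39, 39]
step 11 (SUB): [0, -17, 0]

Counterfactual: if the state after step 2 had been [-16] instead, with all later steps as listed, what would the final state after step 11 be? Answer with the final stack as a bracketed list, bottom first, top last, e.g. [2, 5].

[0, -17, 0]

state after step 2 := [-16]
step 3 (DUP): [-16, -16]
step 4 (SUB): [0]
step 5 (PUSH 39): [0, 39]
step 6 (PUSH -17): [0, 39, -17]
step 7 (SWAP): [0, -17, 39]
step 8 (DUP): [0, -17, 39, 39]
step 9 (DUP): [0, -17, 39, 39, 39]
step 10 (DROP): [0, -17, 39, 39]
step 11 (SUB): [0, -17, 0]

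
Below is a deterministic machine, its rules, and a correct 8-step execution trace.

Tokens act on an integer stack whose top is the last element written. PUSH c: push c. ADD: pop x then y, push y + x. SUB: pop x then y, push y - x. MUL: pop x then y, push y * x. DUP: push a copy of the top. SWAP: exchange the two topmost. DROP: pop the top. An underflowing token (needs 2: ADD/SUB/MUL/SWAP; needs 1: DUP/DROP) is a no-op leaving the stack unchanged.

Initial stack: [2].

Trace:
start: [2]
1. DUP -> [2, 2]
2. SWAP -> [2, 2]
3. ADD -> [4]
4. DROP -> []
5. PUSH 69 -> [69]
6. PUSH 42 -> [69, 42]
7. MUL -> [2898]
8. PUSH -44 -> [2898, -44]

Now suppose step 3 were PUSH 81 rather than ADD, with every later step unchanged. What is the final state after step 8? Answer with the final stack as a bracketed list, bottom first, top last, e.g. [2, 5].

(re-executing from step 3 with the substitution; state before step 3: [2, 2])
3. PUSH 81 -> [2, 2, 81]
4. DROP -> [2, 2]
5. PUSH 69 -> [2, 2, 69]
6. PUSH 42 -> [2, 2, 69, 42]
7. MUL -> [2, 2, 2898]
8. PUSH -44 -> [2, 2, 2898, -44]

[2, 2, 2898, -44]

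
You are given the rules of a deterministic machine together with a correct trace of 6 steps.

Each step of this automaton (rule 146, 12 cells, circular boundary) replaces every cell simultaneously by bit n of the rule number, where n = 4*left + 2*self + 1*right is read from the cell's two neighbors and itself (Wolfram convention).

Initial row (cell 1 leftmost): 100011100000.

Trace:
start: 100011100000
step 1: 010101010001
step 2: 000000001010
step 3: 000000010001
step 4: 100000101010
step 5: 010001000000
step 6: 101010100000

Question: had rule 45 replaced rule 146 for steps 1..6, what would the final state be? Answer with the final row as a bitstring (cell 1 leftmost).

000010110011

(re-executing steps 1..6 under rule 45; state before step 1: 100011100000)
step 1: 101010001110
step 2: 111110101001
step 3: 000001111001
step 4: 011101000001
step 5: 110011011101
step 6: 000010110011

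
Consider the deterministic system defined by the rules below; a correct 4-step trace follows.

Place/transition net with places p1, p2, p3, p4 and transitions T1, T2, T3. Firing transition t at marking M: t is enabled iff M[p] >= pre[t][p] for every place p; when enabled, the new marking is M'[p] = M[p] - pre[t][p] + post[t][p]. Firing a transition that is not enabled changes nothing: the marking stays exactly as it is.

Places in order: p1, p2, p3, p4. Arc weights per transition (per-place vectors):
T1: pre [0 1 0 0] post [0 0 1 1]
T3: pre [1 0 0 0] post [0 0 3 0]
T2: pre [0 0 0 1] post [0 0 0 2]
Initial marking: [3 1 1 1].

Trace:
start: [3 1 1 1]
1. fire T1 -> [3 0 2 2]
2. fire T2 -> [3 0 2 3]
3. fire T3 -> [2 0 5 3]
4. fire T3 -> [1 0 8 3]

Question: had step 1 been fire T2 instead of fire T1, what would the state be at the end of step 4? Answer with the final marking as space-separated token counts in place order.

(re-executing from step 1 with the substitution; state before step 1: [3 1 1 1])
1. fire T2 -> [3 1 1 2]
2. fire T2 -> [3 1 1 3]
3. fire T3 -> [2 1 4 3]
4. fire T3 -> [1 1 7 3]

1 1 7 3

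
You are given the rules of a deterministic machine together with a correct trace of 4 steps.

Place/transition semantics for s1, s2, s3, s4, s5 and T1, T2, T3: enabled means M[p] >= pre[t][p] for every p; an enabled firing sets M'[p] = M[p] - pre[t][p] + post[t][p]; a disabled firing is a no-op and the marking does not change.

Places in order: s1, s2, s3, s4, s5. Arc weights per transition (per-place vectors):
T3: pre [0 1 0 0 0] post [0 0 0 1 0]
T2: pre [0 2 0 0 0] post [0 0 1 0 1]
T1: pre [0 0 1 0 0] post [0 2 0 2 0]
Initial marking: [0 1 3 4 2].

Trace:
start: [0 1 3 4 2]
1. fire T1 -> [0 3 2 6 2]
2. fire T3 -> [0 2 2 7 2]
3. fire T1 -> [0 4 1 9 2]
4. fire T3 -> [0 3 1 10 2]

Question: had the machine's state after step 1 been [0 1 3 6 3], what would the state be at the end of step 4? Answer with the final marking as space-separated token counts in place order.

0 1 2 10 3

state after step 1 := [0 1 3 6 3]
2. fire T3 -> [0 0 3 7 3]
3. fire T1 -> [0 2 2 9 3]
4. fire T3 -> [0 1 2 10 3]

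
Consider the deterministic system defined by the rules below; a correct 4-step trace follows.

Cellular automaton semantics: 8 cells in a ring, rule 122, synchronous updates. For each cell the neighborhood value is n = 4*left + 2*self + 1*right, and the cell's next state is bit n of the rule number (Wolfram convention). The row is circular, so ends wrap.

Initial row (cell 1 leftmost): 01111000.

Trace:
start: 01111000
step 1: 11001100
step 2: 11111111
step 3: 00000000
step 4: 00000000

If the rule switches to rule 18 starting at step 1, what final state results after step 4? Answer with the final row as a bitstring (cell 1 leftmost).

01001000

(re-executing steps 1..4 under rule 18; state before step 1: 01111000)
step 1: 10000100
step 2: 01001011
step 3: 00110000
step 4: 01001000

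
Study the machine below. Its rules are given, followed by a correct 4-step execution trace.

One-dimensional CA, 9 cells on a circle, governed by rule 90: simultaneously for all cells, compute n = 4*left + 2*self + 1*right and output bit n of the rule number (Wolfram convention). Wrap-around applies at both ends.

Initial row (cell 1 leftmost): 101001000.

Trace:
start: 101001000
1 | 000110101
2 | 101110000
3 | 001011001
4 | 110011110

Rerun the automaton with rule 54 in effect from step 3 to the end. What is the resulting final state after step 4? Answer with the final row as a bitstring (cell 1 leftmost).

(re-executing steps 3..4 under rule 54; state before step 3: 101110000)
3 | 110001001
4 | 001011110

001011110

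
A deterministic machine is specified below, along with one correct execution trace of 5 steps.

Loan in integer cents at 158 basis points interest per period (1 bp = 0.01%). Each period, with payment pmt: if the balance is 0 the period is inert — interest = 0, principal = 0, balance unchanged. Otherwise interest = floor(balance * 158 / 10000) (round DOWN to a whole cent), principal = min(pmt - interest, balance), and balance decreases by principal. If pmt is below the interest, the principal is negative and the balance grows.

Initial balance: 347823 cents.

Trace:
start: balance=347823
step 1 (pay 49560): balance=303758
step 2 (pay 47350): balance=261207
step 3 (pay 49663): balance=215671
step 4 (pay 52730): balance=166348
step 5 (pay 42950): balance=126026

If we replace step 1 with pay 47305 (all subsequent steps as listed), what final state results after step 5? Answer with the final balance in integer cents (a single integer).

128427

(re-executing from step 1 with the substitution; state before step 1: balance=347823)
step 1 (pay 47305): balance=306013
step 2 (pay 47350): balance=263498
step 3 (pay 49663): balance=217998
step 4 (pay 52730): balance=168712
step 5 (pay 42950): balance=128427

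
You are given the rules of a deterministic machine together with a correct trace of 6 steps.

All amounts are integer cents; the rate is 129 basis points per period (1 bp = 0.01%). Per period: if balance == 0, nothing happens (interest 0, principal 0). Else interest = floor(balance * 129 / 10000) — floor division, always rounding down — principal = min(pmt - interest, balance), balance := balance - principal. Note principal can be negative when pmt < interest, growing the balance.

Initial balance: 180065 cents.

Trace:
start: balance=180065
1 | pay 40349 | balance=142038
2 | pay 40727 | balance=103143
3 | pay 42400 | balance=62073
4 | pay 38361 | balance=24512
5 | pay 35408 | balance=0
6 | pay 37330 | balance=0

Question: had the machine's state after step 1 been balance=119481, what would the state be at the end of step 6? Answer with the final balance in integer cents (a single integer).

state after step 1 := balance=119481
2 | pay 40727 | balance=80295
3 | pay 42400 | balance=38930
4 | pay 38361 | balance=1071
5 | pay 35408 | balance=0
6 | pay 37330 | balance=0

0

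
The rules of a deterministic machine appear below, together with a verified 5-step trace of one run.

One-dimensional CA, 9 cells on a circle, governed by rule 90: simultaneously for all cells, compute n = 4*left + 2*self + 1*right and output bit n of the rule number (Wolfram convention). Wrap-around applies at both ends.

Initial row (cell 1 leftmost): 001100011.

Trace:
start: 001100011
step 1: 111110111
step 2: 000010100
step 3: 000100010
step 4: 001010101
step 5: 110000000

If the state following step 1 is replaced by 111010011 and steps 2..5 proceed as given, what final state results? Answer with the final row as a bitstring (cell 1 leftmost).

101000011

state after step 1 := 111010011
step 2: 001001110
step 3: 010111011
step 4: 000101011
step 5: 101000011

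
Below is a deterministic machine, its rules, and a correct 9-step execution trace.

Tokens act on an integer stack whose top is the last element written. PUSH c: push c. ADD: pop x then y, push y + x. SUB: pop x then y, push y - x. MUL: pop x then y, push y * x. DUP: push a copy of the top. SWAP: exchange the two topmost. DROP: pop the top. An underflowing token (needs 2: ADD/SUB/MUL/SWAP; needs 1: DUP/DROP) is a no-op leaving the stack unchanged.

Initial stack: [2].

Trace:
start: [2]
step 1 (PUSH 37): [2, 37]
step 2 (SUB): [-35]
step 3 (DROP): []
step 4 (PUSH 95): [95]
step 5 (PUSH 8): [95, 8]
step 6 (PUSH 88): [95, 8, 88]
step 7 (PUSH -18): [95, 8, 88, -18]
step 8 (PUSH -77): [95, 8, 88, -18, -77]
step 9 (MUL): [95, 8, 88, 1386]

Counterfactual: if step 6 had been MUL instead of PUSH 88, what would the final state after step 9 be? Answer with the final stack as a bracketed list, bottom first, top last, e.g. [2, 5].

[760, 1386]

(re-executing from step 6 with the substitution; state before step 6: [95, 8])
step 6 (MUL): [760]
step 7 (PUSH -18): [760, -18]
step 8 (PUSH -77): [760, -18, -77]
step 9 (MUL): [760, 1386]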